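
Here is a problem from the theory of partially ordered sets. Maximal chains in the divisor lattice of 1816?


A maximal chain goes from the minimum element to a maximal element via cover relations.
Counting all min-to-max paths in the cover graph.
Total maximal chains: 4


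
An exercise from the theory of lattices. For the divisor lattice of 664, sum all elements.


sigma(n) = sum of divisors.
Divisors of 664: [1, 2, 4, 8, 83, 166, 332, 664]
Sum = 1260


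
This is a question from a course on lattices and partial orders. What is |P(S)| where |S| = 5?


Power set = 2^n.
2^5 = 32


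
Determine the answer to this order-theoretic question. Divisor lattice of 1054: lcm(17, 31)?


Join=lcm.
gcd(17,31)=1
lcm=527


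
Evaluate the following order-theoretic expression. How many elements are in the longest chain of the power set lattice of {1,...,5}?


A chain is a totally ordered subset; we count the number of elements in a maximum chain.
Compute, for each element x, the size of the longest chain ending at x:
  {}: 1
  {1}: 2
  {2}: 2
  {3}: 2
  {4}: 2
  {5}: 2
  ...
A maximum chain: {} < {1} < {1,2} < {1,2,3} < {1,2,3,4} < {1,2,3,4,5}
Number of elements in the longest chain: 6


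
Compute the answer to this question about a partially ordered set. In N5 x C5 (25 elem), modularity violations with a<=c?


Modular law: if a <= c then a v (b ^ c) = (a v b) ^ c.
Check all triples (a,b,c) with a <= c among 25 elements.
  e.g. a=(a,0), b=(c,0), c=(b,0): lhs=(a,0) != rhs=(b,0)
  e.g. a=(a,0), b=(c,1), c=(b,0): lhs=(a,0) != rhs=(b,0)
Total violating triples: 75


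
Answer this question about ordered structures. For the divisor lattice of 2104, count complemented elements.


An element a is complemented if some b has a meet b = bottom, a join b = top.
a is complemented iff gcd(a, n/a)=1, i.e. a is a unitary divisor of 2104.
Complemented elements: 1, 8, 263, 2104
Count: 4


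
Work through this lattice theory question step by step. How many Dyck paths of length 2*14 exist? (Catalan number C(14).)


C(n) = C(2n, n) / (n+1).
C(28, 14) = 40116600
C(14) = 40116600 / 15 = 2674440


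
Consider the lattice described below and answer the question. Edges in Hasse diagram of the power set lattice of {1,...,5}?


A cover relation a -< b holds when a < b with no c strictly between.
Cover relations:
  {} -< {1}
  {} -< {2}
  {} -< {3}
  {} -< {4}
  {} -< {5}
  {1} -< {1,2}
  {1} -< {1,3}
  {1} -< {1,4}
  ...72 more
Total: 80


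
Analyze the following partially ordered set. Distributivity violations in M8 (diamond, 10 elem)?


Distributive law: a ^ (b v c) = (a ^ b) v (a ^ c).
Check all 10^3 = 1000 ordered triples (a,b,c).
  e.g. a=a1, b=a2, c=a3: lhs=a1 != rhs=0
  e.g. a=a1, b=a2, c=a4: lhs=a1 != rhs=0
Total violating triples: 336


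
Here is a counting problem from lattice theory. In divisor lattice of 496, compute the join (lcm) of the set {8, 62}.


In a divisor lattice, join = lcm (least common multiple).
Compute lcm iteratively: start with first element, then lcm(current, next).
Elements: [8, 62]
lcm(8,62) = 248
Final lcm = 248


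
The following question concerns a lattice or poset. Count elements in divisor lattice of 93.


Divisors of 93: [1, 3, 31, 93]
Count: 4


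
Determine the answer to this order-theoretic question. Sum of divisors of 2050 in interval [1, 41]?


Interval [1,41] in divisors of 2050: [1, 41]
Sum = 42


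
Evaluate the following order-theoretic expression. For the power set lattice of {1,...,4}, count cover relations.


A cover relation a -< b holds when a < b with no c strictly between.
Cover relations:
  {} -< {1}
  {} -< {2}
  {} -< {3}
  {} -< {4}
  {1} -< {1,2}
  {1} -< {1,3}
  {1} -< {1,4}
  {2} -< {1,2}
  ...24 more
Total: 32


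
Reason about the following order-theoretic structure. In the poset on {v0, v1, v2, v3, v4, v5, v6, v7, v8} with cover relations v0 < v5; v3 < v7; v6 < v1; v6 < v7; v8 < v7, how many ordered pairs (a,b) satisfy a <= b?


The order relation is {(a,b) : a <= b}, reflexive so it includes (a,a).
Examples: (v0,v0), (v0,v5), (v1,v1), (v2,v2), (v3,v3), ...
Total ordered pairs: 14


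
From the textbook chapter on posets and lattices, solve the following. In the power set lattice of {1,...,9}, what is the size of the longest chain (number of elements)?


A chain is a totally ordered subset; we count the number of elements in a maximum chain.
Compute, for each element x, the size of the longest chain ending at x:
  {}: 1
  {1}: 2
  {2}: 2
  {3}: 2
  {4}: 2
  {5}: 2
  ...
A maximum chain: {} < {1} < {1,2} < {1,2,3} < {1,2,3,4} < {1,2,3,4,5} < {1,2,3,4,5,6} < {1,2,3,4,5,6,7} < {1,2,3,4,5,6,7,8} < {1,2,3,4,5,6,7,8,9}
Number of elements in the longest chain: 10


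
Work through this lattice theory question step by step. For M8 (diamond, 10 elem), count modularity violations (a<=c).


Modular law: if a <= c then a v (b ^ c) = (a v b) ^ c.
Check all triples (a,b,c) with a <= c among 10 elements.
This lattice is modular (diamonds M_m and their chain-products are modular).
Total violating triples: 0


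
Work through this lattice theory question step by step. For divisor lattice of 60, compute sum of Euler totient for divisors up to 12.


Divisors of 60 up to 12: [1, 2, 3, 4, 5, 6, 10, 12]
phi values: [1, 1, 2, 2, 4, 2, 4, 4]
Sum = 20


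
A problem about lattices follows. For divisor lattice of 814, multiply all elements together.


Divisors of 814: [1, 2, 11, 22, 37, 74, 407, 814]
Product = n^(d(n)/2) = 814^(8/2)
Product = 439033459216


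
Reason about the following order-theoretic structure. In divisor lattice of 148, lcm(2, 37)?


Join=lcm.
gcd(2,37)=1
lcm=74


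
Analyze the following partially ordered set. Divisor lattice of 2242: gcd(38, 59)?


Meet=gcd.
gcd(38,59)=1


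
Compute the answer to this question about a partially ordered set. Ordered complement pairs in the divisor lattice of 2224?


Complement pair (a,b): a meet b = bottom, a join b = top.
Here: gcd(a,b)=1 and lcm(a,b)=2224, i.e. a*b=2224 with a,b coprime.
Pairs found: (1,2224), (16,139), (139,16), (2224,1)
Total ordered pairs: 4


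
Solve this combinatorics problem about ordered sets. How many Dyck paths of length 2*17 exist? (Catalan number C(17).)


C(n) = C(2n, n) / (n+1).
C(34, 17) = 2333606220
C(17) = 2333606220 / 18 = 129644790


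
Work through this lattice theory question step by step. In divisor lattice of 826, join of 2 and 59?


In a divisor lattice, join = lcm (least common multiple).
gcd(2,59) = 1
lcm(2,59) = 2*59/gcd = 118/1 = 118


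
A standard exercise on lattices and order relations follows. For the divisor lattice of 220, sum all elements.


sigma(n) = sum of divisors.
Divisors of 220: [1, 2, 4, 5, 10, 11, 20, 22, 44, 55, 110, 220]
Sum = 504


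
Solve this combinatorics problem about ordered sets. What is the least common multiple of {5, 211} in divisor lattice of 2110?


In a divisor lattice, join = lcm (least common multiple).
Compute lcm iteratively: start with first element, then lcm(current, next).
Elements: [5, 211]
lcm(5,211) = 1055
Final lcm = 1055


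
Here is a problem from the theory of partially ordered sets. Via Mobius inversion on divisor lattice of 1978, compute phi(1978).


phi(n) = n * prod_{p|n} (1 - 1/p).
Prime divisors of 1978: [2, 23, 43]
phi(1978) = 1978 * (1 - 1/2) * (1 - 1/23) * (1 - 1/43)
phi(1978) = 924


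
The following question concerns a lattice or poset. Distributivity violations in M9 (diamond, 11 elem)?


Distributive law: a ^ (b v c) = (a ^ b) v (a ^ c).
Check all 11^3 = 1331 ordered triples (a,b,c).
  e.g. a=a1, b=a2, c=a3: lhs=a1 != rhs=0
  e.g. a=a1, b=a2, c=a4: lhs=a1 != rhs=0
Total violating triples: 504


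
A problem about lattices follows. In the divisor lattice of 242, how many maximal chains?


A maximal chain goes from the minimum element to a maximal element via cover relations.
Counting all min-to-max paths in the cover graph.
Total maximal chains: 3


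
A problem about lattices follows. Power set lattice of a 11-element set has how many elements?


Power set = 2^n.
2^11 = 2048


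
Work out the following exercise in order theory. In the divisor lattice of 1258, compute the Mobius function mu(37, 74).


In a divisor lattice, mu(a,b) = mu(b/a) where mu is the classical Mobius function.
b/a = 74/37 = 2
Prime factorization of 2: primes [2]
2 is squarefree with 1 prime factor(s), so mu(2) = (-1)^1 = -1


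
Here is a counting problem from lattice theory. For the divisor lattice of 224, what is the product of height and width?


Height = length of longest chain minus 1; width = size of largest antichain.
A maximum chain: 1 | 7 | 14 | 28 | 56 | 112 | 224  (height 6).
A maximum antichain: {2, 7}  (width 2).
Product = 6 * 2 = 12


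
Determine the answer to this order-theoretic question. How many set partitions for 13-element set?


B(n) = number of set partitions of an n-element set.
B(n) satisfies the recurrence: B(n+1) = sum_k C(n,k)*B(k).
B(13) = 27644437


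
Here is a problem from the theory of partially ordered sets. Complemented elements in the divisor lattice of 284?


An element a is complemented if some b has a meet b = bottom, a join b = top.
a is complemented iff gcd(a, n/a)=1, i.e. a is a unitary divisor of 284.
Complemented elements: 1, 4, 71, 284
Count: 4


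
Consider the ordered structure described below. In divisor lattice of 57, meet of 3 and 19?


In a divisor lattice, meet = gcd (greatest common divisor).
By Euclidean algorithm or factoring: gcd(3,19) = 1


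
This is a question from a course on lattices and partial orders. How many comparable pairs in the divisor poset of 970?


A comparable pair {a,b} has a < b or b < a in the order.
Count unordered pairs where one element is strictly below the other.
Examples: {1,2}, {1,5}, {1,10}, {1,97}, ...
Total comparable pairs: 19


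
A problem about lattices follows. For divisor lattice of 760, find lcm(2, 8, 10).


In a divisor lattice, join = lcm (least common multiple).
Compute lcm iteratively: start with first element, then lcm(current, next).
Elements: [2, 8, 10]
lcm(2,8) = 8
lcm(8,10) = 40
Final lcm = 40


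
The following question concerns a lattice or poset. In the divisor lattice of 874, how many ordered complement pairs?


Complement pair (a,b): a meet b = bottom, a join b = top.
Here: gcd(a,b)=1 and lcm(a,b)=874, i.e. a*b=874 with a,b coprime.
Pairs found: (1,874), (2,437), (19,46), (23,38), ... (4 more)
Total ordered pairs: 8


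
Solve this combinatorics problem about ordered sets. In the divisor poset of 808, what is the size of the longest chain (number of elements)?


A chain is a totally ordered subset; we count the number of elements in a maximum chain.
Compute, for each element x, the size of the longest chain ending at x:
  1: 1
  2: 2
  101: 2
  4: 3
  8: 4
  202: 3
  ...
A maximum chain: 1 < 2 < 4 < 8 < 808
Number of elements in the longest chain: 5


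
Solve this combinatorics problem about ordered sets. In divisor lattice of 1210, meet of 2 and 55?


In a divisor lattice, meet = gcd (greatest common divisor).
By Euclidean algorithm or factoring: gcd(2,55) = 1


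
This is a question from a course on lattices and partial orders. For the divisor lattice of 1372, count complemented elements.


An element a is complemented if some b has a meet b = bottom, a join b = top.
a is complemented iff gcd(a, n/a)=1, i.e. a is a unitary divisor of 1372.
Complemented elements: 1, 4, 343, 1372
Count: 4


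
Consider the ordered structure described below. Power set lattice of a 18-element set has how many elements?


Power set = 2^n.
2^18 = 262144


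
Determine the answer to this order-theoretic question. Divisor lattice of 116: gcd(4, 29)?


Meet=gcd.
gcd(4,29)=1


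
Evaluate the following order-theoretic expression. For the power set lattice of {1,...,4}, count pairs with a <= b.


The order relation is {(a,b) : a <= b}, reflexive so it includes (a,a).
Examples: ({},{}), ({},{1,2}), ({},{1,2,3}), ({},{1,2,3,4}), ({},{1,2,4}), ...
Total ordered pairs: 81


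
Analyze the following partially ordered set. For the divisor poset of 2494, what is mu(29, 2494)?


In a divisor lattice, mu(a,b) = mu(b/a) where mu is the classical Mobius function.
b/a = 2494/29 = 86
Prime factorization of 86: primes [2, 43]
86 is squarefree with 2 prime factor(s), so mu(86) = (-1)^2 = 1


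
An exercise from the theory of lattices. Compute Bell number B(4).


B(n) = number of set partitions of an n-element set.
B(n) satisfies the recurrence: B(n+1) = sum_k C(n,k)*B(k).
B(4) = 15


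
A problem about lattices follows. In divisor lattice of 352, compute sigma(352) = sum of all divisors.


sigma(n) = sum of divisors.
Divisors of 352: [1, 2, 4, 8, 11, 16, 22, 32, 44, 88, 176, 352]
Sum = 756


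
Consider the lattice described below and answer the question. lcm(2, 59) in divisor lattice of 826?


Join=lcm.
gcd(2,59)=1
lcm=118


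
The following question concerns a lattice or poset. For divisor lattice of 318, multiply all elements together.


Divisors of 318: [1, 2, 3, 6, 53, 106, 159, 318]
Product = n^(d(n)/2) = 318^(8/2)
Product = 10226063376


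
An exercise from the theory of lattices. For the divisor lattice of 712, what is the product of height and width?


Height = length of longest chain minus 1; width = size of largest antichain.
A maximum chain: 1 | 89 | 178 | 356 | 712  (height 4).
A maximum antichain: {2, 89}  (width 2).
Product = 4 * 2 = 8


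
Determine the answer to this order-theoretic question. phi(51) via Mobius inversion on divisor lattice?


phi(n) = n * prod_{p|n} (1 - 1/p).
Prime divisors of 51: [3, 17]
phi(51) = 51 * (1 - 1/3) * (1 - 1/17)
phi(51) = 32


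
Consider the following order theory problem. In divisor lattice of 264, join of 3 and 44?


In a divisor lattice, join = lcm (least common multiple).
gcd(3,44) = 1
lcm(3,44) = 3*44/gcd = 132/1 = 132


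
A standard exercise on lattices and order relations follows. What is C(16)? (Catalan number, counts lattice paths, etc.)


C(n) = C(2n, n) / (n+1).
C(32, 16) = 601080390
C(16) = 601080390 / 17 = 35357670


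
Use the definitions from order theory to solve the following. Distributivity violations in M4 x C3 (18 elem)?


Distributive law: a ^ (b v c) = (a ^ b) v (a ^ c).
Check all 18^3 = 5832 ordered triples (a,b,c).
  e.g. a=(a1,0), b=(a2,0), c=(a3,0): lhs=(a1,0) != rhs=(0,0)
  e.g. a=(a1,0), b=(a2,0), c=(a3,1): lhs=(a1,0) != rhs=(0,0)
Total violating triples: 648


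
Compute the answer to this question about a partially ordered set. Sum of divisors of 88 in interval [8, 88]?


Interval [8,88] in divisors of 88: [8, 88]
Sum = 96


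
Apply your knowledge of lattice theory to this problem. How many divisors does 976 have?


Divisors of 976: [1, 2, 4, 8, 16, 61, 122, 244, 488, 976]
Count: 10


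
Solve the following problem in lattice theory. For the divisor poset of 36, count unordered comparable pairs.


A comparable pair {a,b} has a < b or b < a in the order.
Count unordered pairs where one element is strictly below the other.
Examples: {1,2}, {1,3}, {1,4}, {1,6}, ...
Total comparable pairs: 27


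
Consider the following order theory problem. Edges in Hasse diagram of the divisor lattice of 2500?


A cover relation a -< b holds when a < b with no c strictly between.
Cover relations:
  1 -< 2
  1 -< 5
  2 -< 4
  2 -< 10
  4 -< 20
  5 -< 10
  5 -< 25
  10 -< 20
  ...14 more
Total: 22


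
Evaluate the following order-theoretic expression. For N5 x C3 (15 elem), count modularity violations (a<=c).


Modular law: if a <= c then a v (b ^ c) = (a v b) ^ c.
Check all triples (a,b,c) with a <= c among 15 elements.
  e.g. a=(a,0), b=(c,0), c=(b,0): lhs=(a,0) != rhs=(b,0)
  e.g. a=(a,0), b=(c,1), c=(b,0): lhs=(a,0) != rhs=(b,0)
Total violating triples: 18


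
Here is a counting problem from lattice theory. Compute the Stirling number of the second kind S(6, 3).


S(n,k) = k*S(n-1,k) + S(n-1,k-1).
S(5,3) = 25, S(5,2) = 15
S(6,3) = 3*25 + 15 = 75 + 15
S(6,3) = 90


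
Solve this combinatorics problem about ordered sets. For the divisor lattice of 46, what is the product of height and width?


Height = length of longest chain minus 1; width = size of largest antichain.
A maximum chain: 1 | 23 | 46  (height 2).
A maximum antichain: {2, 23}  (width 2).
Product = 2 * 2 = 4


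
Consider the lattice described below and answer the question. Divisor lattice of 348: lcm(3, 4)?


Join=lcm.
gcd(3,4)=1
lcm=12


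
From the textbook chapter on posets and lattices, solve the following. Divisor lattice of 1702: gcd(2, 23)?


Meet=gcd.
gcd(2,23)=1


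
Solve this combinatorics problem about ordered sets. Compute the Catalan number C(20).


C(n) = C(2n, n) / (n+1).
C(40, 20) = 137846528820
C(20) = 137846528820 / 21 = 6564120420


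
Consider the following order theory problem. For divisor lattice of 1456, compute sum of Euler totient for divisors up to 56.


Divisors of 1456 up to 56: [1, 2, 4, 7, 8, 13, 14, 16, 26, 28, 52, 56]
phi values: [1, 1, 2, 6, 4, 12, 6, 8, 12, 12, 24, 24]
Sum = 112


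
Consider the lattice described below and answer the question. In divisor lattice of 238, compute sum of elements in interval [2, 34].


Interval [2,34] in divisors of 238: [2, 34]
Sum = 36


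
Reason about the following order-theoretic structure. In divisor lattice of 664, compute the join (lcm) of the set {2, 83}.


In a divisor lattice, join = lcm (least common multiple).
Compute lcm iteratively: start with first element, then lcm(current, next).
Elements: [2, 83]
lcm(2,83) = 166
Final lcm = 166


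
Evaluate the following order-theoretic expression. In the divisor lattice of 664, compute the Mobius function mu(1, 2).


In a divisor lattice, mu(a,b) = mu(b/a) where mu is the classical Mobius function.
b/a = 2/1 = 2
Prime factorization of 2: primes [2]
2 is squarefree with 1 prime factor(s), so mu(2) = (-1)^1 = -1


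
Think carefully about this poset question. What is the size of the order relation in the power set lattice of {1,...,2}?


The order relation is {(a,b) : a <= b}, reflexive so it includes (a,a).
Examples: ({},{}), ({},{1,2}), ({},{1}), ({},{2}), ({1,2},{1,2}), ...
Total ordered pairs: 9


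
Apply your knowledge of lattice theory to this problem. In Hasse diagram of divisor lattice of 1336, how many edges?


A cover relation a -< b holds when a < b with no c strictly between.
Cover relations:
  1 -< 2
  1 -< 167
  2 -< 4
  2 -< 334
  4 -< 8
  4 -< 668
  8 -< 1336
  167 -< 334
  ...2 more
Total: 10


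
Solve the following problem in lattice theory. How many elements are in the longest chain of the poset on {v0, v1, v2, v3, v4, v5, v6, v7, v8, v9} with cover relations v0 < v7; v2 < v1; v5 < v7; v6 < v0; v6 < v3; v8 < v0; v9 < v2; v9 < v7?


A chain is a totally ordered subset; we count the number of elements in a maximum chain.
Compute, for each element x, the size of the longest chain ending at x:
  v4: 1
  v5: 1
  v6: 1
  v8: 1
  v9: 1
  v2: 2
  ...
A maximum chain: v9 < v2 < v1
Number of elements in the longest chain: 3


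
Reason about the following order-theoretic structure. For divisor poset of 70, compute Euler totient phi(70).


phi(n) = n * prod_{p|n} (1 - 1/p).
Prime divisors of 70: [2, 5, 7]
phi(70) = 70 * (1 - 1/2) * (1 - 1/5) * (1 - 1/7)
phi(70) = 24


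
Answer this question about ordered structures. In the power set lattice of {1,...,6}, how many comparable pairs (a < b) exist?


A comparable pair {a,b} has a < b or b < a in the order.
Count unordered pairs where one element is strictly below the other.
Examples: {{},{1}}, {{},{2}}, {{},{3}}, {{},{4}}, ...
Total comparable pairs: 665


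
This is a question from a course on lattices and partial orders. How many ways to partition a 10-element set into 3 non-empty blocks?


S(n,k) = k*S(n-1,k) + S(n-1,k-1).
S(9,3) = 3025, S(9,2) = 255
S(10,3) = 3*3025 + 255 = 9075 + 255
S(10,3) = 9330


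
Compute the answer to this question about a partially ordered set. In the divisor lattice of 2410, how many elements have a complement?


An element a is complemented if some b has a meet b = bottom, a join b = top.
a is complemented iff gcd(a, n/a)=1, i.e. a is a unitary divisor of 2410.
Complemented elements: 1, 2, 5, 10, 241, 482, ... (2 more)
Count: 8


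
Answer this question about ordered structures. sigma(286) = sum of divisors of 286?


sigma(n) = sum of divisors.
Divisors of 286: [1, 2, 11, 13, 22, 26, 143, 286]
Sum = 504


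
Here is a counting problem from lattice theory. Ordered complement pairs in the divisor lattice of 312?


Complement pair (a,b): a meet b = bottom, a join b = top.
Here: gcd(a,b)=1 and lcm(a,b)=312, i.e. a*b=312 with a,b coprime.
Pairs found: (1,312), (3,104), (8,39), (13,24), ... (4 more)
Total ordered pairs: 8


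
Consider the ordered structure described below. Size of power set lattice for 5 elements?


Power set = 2^n.
2^5 = 32


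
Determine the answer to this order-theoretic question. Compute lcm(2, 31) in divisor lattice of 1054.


In a divisor lattice, join = lcm (least common multiple).
gcd(2,31) = 1
lcm(2,31) = 2*31/gcd = 62/1 = 62


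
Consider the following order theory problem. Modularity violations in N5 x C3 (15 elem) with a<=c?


Modular law: if a <= c then a v (b ^ c) = (a v b) ^ c.
Check all triples (a,b,c) with a <= c among 15 elements.
  e.g. a=(a,0), b=(c,0), c=(b,0): lhs=(a,0) != rhs=(b,0)
  e.g. a=(a,0), b=(c,1), c=(b,0): lhs=(a,0) != rhs=(b,0)
Total violating triples: 18


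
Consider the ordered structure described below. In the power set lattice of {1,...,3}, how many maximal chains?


A maximal chain goes from the minimum element to a maximal element via cover relations.
Counting all min-to-max paths in the cover graph.
Total maximal chains: 6


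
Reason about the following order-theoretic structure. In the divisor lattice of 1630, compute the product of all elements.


Divisors of 1630: [1, 2, 5, 10, 163, 326, 815, 1630]
Product = n^(d(n)/2) = 1630^(8/2)
Product = 7059117610000


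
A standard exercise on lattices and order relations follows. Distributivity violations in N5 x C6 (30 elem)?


Distributive law: a ^ (b v c) = (a ^ b) v (a ^ c).
Check all 30^3 = 27000 ordered triples (a,b,c).
  e.g. a=(b,0), b=(a,0), c=(c,0): lhs=(b,0) != rhs=(a,0)
  e.g. a=(b,0), b=(a,0), c=(c,1): lhs=(b,0) != rhs=(a,0)
Total violating triples: 432


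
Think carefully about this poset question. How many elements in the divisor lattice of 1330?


Divisors of 1330: [1, 2, 5, 7, 10, 14, 19, 35, 38, 70, 95, 133, 190, 266, 665, 1330]
Count: 16


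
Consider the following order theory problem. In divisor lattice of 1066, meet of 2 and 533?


In a divisor lattice, meet = gcd (greatest common divisor).
By Euclidean algorithm or factoring: gcd(2,533) = 1


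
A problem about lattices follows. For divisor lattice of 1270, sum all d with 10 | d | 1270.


Interval [10,1270] in divisors of 1270: [10, 1270]
Sum = 1280


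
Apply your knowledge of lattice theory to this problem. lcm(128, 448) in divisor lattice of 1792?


Join=lcm.
gcd(128,448)=64
lcm=896


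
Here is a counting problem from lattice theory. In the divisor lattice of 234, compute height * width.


Height = length of longest chain minus 1; width = size of largest antichain.
A maximum chain: 1 | 13 | 39 | 117 | 234  (height 4).
A maximum antichain: {6, 9, 26, 39}  (width 4).
Product = 4 * 4 = 16


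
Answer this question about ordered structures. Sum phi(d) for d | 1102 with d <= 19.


Divisors of 1102 up to 19: [1, 2, 19]
phi values: [1, 1, 18]
Sum = 20


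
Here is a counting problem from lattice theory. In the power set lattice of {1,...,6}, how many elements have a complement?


An element a is complemented if some b has a meet b = bottom, a join b = top.
every subset A has complement S\A, so all elements are complemented.
Complemented elements: {}, {1}, {2}, {3}, {4}, {5}, ... (58 more)
Count: 64


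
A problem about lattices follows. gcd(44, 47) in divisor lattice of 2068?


Meet=gcd.
gcd(44,47)=1


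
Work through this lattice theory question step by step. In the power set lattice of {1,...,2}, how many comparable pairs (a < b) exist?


A comparable pair {a,b} has a < b or b < a in the order.
Count unordered pairs where one element is strictly below the other.
Examples: {{},{1}}, {{},{2}}, {{},{1,2}}, {{1},{1,2}}, ...
Total comparable pairs: 5


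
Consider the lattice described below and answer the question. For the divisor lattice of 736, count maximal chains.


A maximal chain goes from the minimum element to a maximal element via cover relations.
Counting all min-to-max paths in the cover graph.
Total maximal chains: 6


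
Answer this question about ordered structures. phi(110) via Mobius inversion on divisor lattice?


phi(n) = n * prod_{p|n} (1 - 1/p).
Prime divisors of 110: [2, 5, 11]
phi(110) = 110 * (1 - 1/2) * (1 - 1/5) * (1 - 1/11)
phi(110) = 40


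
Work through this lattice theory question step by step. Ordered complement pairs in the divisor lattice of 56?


Complement pair (a,b): a meet b = bottom, a join b = top.
Here: gcd(a,b)=1 and lcm(a,b)=56, i.e. a*b=56 with a,b coprime.
Pairs found: (1,56), (7,8), (8,7), (56,1)
Total ordered pairs: 4


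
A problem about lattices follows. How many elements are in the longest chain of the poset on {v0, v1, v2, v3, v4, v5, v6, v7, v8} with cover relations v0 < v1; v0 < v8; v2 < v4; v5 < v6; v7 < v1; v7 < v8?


A chain is a totally ordered subset; we count the number of elements in a maximum chain.
Compute, for each element x, the size of the longest chain ending at x:
  v0: 1
  v2: 1
  v3: 1
  v5: 1
  v7: 1
  v4: 2
  ...
A maximum chain: v0 < v1
Number of elements in the longest chain: 2


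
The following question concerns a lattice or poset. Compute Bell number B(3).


B(n) = number of set partitions of an n-element set.
B(n) satisfies the recurrence: B(n+1) = sum_k C(n,k)*B(k).
B(3) = 5


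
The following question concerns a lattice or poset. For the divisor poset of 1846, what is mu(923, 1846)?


In a divisor lattice, mu(a,b) = mu(b/a) where mu is the classical Mobius function.
b/a = 1846/923 = 2
Prime factorization of 2: primes [2]
2 is squarefree with 1 prime factor(s), so mu(2) = (-1)^1 = -1


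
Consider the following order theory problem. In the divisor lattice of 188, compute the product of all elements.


Divisors of 188: [1, 2, 4, 47, 94, 188]
Product = n^(d(n)/2) = 188^(6/2)
Product = 6644672


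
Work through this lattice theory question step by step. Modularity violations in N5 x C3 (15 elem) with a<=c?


Modular law: if a <= c then a v (b ^ c) = (a v b) ^ c.
Check all triples (a,b,c) with a <= c among 15 elements.
  e.g. a=(a,0), b=(c,0), c=(b,0): lhs=(a,0) != rhs=(b,0)
  e.g. a=(a,0), b=(c,1), c=(b,0): lhs=(a,0) != rhs=(b,0)
Total violating triples: 18


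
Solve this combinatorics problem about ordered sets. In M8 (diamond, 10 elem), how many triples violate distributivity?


Distributive law: a ^ (b v c) = (a ^ b) v (a ^ c).
Check all 10^3 = 1000 ordered triples (a,b,c).
  e.g. a=a1, b=a2, c=a3: lhs=a1 != rhs=0
  e.g. a=a1, b=a2, c=a4: lhs=a1 != rhs=0
Total violating triples: 336


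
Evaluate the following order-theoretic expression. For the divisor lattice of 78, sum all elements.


sigma(n) = sum of divisors.
Divisors of 78: [1, 2, 3, 6, 13, 26, 39, 78]
Sum = 168


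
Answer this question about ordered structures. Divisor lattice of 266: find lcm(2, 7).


In a divisor lattice, join = lcm (least common multiple).
gcd(2,7) = 1
lcm(2,7) = 2*7/gcd = 14/1 = 14


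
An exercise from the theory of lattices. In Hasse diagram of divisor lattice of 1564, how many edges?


A cover relation a -< b holds when a < b with no c strictly between.
Cover relations:
  1 -< 2
  1 -< 17
  1 -< 23
  2 -< 4
  2 -< 34
  2 -< 46
  4 -< 68
  4 -< 92
  ...12 more
Total: 20


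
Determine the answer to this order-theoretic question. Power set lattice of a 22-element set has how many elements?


Power set = 2^n.
2^22 = 4194304


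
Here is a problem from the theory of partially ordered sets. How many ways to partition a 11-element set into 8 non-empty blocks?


S(n,k) = k*S(n-1,k) + S(n-1,k-1).
S(10,8) = 750, S(10,7) = 5880
S(11,8) = 8*750 + 5880 = 6000 + 5880
S(11,8) = 11880


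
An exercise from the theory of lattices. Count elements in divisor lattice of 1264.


Divisors of 1264: [1, 2, 4, 8, 16, 79, 158, 316, 632, 1264]
Count: 10


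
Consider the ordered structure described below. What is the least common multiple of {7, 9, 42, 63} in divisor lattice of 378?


In a divisor lattice, join = lcm (least common multiple).
Compute lcm iteratively: start with first element, then lcm(current, next).
Elements: [7, 9, 42, 63]
lcm(7,9) = 63
lcm(63,42) = 126
lcm(126,63) = 126
Final lcm = 126


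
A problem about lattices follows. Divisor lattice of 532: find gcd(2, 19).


In a divisor lattice, meet = gcd (greatest common divisor).
By Euclidean algorithm or factoring: gcd(2,19) = 1


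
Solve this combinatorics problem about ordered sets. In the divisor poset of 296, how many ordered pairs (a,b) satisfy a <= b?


The order relation is {(a,b) : a <= b}, reflexive so it includes (a,a).
Examples: (1,1), (1,148), (1,2), (1,296), (1,37), ...
Total ordered pairs: 30


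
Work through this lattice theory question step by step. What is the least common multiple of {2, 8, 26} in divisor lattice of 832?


In a divisor lattice, join = lcm (least common multiple).
Compute lcm iteratively: start with first element, then lcm(current, next).
Elements: [2, 8, 26]
lcm(2,8) = 8
lcm(8,26) = 104
Final lcm = 104


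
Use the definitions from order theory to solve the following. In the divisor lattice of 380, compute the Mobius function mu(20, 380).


In a divisor lattice, mu(a,b) = mu(b/a) where mu is the classical Mobius function.
b/a = 380/20 = 19
Prime factorization of 19: primes [19]
19 is squarefree with 1 prime factor(s), so mu(19) = (-1)^1 = -1


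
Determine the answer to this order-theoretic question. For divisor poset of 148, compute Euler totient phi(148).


phi(n) = n * prod_{p|n} (1 - 1/p).
Prime divisors of 148: [2, 37]
phi(148) = 148 * (1 - 1/2) * (1 - 1/37)
phi(148) = 72


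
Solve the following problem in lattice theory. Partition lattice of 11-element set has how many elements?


B(n) = number of set partitions of an n-element set.
B(n) satisfies the recurrence: B(n+1) = sum_k C(n,k)*B(k).
B(11) = 678570


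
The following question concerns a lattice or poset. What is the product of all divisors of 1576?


Divisors of 1576: [1, 2, 4, 8, 197, 394, 788, 1576]
Product = n^(d(n)/2) = 1576^(8/2)
Product = 6169143218176


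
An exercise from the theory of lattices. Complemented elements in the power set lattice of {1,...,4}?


An element a is complemented if some b has a meet b = bottom, a join b = top.
every subset A has complement S\A, so all elements are complemented.
Complemented elements: {}, {1}, {2}, {3}, {4}, {1,2}, ... (10 more)
Count: 16


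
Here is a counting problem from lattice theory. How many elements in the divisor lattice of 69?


Divisors of 69: [1, 3, 23, 69]
Count: 4


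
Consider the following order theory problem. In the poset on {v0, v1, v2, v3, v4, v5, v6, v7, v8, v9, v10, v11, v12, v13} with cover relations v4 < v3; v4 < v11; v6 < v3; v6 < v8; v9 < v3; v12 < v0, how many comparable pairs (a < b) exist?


A comparable pair {a,b} has a < b or b < a in the order.
Count unordered pairs where one element is strictly below the other.
Examples: {v0,v12}, {v3,v4}, {v3,v6}, {v3,v9}, ...
Total comparable pairs: 6


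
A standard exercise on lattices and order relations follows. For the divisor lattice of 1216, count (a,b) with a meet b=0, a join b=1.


Complement pair (a,b): a meet b = bottom, a join b = top.
Here: gcd(a,b)=1 and lcm(a,b)=1216, i.e. a*b=1216 with a,b coprime.
Pairs found: (1,1216), (19,64), (64,19), (1216,1)
Total ordered pairs: 4


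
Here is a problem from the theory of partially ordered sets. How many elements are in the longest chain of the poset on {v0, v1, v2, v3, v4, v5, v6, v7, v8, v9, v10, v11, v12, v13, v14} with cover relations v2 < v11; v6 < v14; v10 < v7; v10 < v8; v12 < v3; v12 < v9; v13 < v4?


A chain is a totally ordered subset; we count the number of elements in a maximum chain.
Compute, for each element x, the size of the longest chain ending at x:
  v0: 1
  v1: 1
  v2: 1
  v5: 1
  v6: 1
  v10: 1
  ...
A maximum chain: v12 < v3
Number of elements in the longest chain: 2


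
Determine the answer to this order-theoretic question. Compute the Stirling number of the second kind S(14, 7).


S(n,k) = k*S(n-1,k) + S(n-1,k-1).
S(13,7) = 5715424, S(13,6) = 9321312
S(14,7) = 7*5715424 + 9321312 = 40007968 + 9321312
S(14,7) = 49329280


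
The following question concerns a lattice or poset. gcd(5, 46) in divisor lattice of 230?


Meet=gcd.
gcd(5,46)=1


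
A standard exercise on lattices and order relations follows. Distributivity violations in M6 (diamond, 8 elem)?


Distributive law: a ^ (b v c) = (a ^ b) v (a ^ c).
Check all 8^3 = 512 ordered triples (a,b,c).
  e.g. a=a1, b=a2, c=a3: lhs=a1 != rhs=0
  e.g. a=a1, b=a2, c=a4: lhs=a1 != rhs=0
Total violating triples: 120


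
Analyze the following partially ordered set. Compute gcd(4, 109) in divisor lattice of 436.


In a divisor lattice, meet = gcd (greatest common divisor).
By Euclidean algorithm or factoring: gcd(4,109) = 1


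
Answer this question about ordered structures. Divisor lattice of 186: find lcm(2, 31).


In a divisor lattice, join = lcm (least common multiple).
gcd(2,31) = 1
lcm(2,31) = 2*31/gcd = 62/1 = 62


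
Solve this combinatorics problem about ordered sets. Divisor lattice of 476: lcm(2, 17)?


Join=lcm.
gcd(2,17)=1
lcm=34


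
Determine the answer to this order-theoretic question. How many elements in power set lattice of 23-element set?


Power set = 2^n.
2^23 = 8388608


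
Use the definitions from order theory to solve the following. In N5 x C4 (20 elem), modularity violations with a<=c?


Modular law: if a <= c then a v (b ^ c) = (a v b) ^ c.
Check all triples (a,b,c) with a <= c among 20 elements.
  e.g. a=(a,0), b=(c,0), c=(b,0): lhs=(a,0) != rhs=(b,0)
  e.g. a=(a,0), b=(c,1), c=(b,0): lhs=(a,0) != rhs=(b,0)
Total violating triples: 40


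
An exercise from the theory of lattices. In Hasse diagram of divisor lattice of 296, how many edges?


A cover relation a -< b holds when a < b with no c strictly between.
Cover relations:
  1 -< 2
  1 -< 37
  2 -< 4
  2 -< 74
  4 -< 8
  4 -< 148
  8 -< 296
  37 -< 74
  ...2 more
Total: 10


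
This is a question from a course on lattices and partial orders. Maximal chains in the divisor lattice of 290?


A maximal chain goes from the minimum element to a maximal element via cover relations.
Counting all min-to-max paths in the cover graph.
Total maximal chains: 6


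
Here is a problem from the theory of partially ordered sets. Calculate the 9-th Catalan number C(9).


C(n) = C(2n, n) / (n+1).
C(18, 9) = 48620
C(9) = 48620 / 10 = 4862


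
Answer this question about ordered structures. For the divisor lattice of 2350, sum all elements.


sigma(n) = sum of divisors.
Divisors of 2350: [1, 2, 5, 10, 25, 47, 50, 94, 235, 470, 1175, 2350]
Sum = 4464


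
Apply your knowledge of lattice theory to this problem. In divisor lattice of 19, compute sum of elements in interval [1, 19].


Interval [1,19] in divisors of 19: [1, 19]
Sum = 20


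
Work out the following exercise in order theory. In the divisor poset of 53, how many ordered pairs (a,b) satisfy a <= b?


The order relation is {(a,b) : a <= b}, reflexive so it includes (a,a).
Examples: (1,1), (1,53), (53,53)
Total ordered pairs: 3


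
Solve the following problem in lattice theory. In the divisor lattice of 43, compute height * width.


Height = length of longest chain minus 1; width = size of largest antichain.
A maximum chain: 1 | 43  (height 1).
A maximum antichain: {1}  (width 1).
Product = 1 * 1 = 1


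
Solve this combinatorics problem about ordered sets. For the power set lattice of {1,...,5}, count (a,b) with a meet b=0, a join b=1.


Complement pair (a,b): a meet b = bottom, a join b = top.
Here: A intersect B = {} and A union B = {1,...,5}.
Pairs found: ({},{1,2,3,4,5}), ({1},{2,3,4,5}), ({2},{1,3,4,5}), ({3},{1,2,4,5}), ... (28 more)
Total ordered pairs: 32


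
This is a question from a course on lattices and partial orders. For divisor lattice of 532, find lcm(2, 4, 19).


In a divisor lattice, join = lcm (least common multiple).
Compute lcm iteratively: start with first element, then lcm(current, next).
Elements: [2, 4, 19]
lcm(2,4) = 4
lcm(4,19) = 76
Final lcm = 76


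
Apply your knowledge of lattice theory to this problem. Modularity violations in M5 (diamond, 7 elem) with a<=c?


Modular law: if a <= c then a v (b ^ c) = (a v b) ^ c.
Check all triples (a,b,c) with a <= c among 7 elements.
This lattice is modular (diamonds M_m and their chain-products are modular).
Total violating triples: 0


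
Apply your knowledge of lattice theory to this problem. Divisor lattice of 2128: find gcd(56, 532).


In a divisor lattice, meet = gcd (greatest common divisor).
By Euclidean algorithm or factoring: gcd(56,532) = 28


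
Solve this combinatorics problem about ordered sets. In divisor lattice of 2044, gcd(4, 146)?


Meet=gcd.
gcd(4,146)=2


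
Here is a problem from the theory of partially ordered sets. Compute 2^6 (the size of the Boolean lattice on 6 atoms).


Power set = 2^n.
2^6 = 64


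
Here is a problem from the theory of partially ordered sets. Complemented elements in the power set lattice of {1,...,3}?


An element a is complemented if some b has a meet b = bottom, a join b = top.
every subset A has complement S\A, so all elements are complemented.
Complemented elements: {}, {1}, {2}, {3}, {1,2}, {1,3}, ... (2 more)
Count: 8


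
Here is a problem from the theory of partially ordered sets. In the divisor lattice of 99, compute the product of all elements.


Divisors of 99: [1, 3, 9, 11, 33, 99]
Product = n^(d(n)/2) = 99^(6/2)
Product = 970299


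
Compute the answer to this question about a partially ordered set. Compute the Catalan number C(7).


C(n) = C(2n, n) / (n+1).
C(14, 7) = 3432
C(7) = 3432 / 8 = 429


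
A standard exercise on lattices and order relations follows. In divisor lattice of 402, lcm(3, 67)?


Join=lcm.
gcd(3,67)=1
lcm=201


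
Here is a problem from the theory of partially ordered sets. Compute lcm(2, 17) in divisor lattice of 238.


In a divisor lattice, join = lcm (least common multiple).
gcd(2,17) = 1
lcm(2,17) = 2*17/gcd = 34/1 = 34


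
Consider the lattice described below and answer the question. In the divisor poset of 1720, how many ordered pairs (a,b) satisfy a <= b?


The order relation is {(a,b) : a <= b}, reflexive so it includes (a,a).
Examples: (1,1), (1,10), (1,172), (1,1720), (1,2), ...
Total ordered pairs: 90


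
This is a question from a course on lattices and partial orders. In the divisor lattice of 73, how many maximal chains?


A maximal chain goes from the minimum element to a maximal element via cover relations.
Counting all min-to-max paths in the cover graph.
Total maximal chains: 1


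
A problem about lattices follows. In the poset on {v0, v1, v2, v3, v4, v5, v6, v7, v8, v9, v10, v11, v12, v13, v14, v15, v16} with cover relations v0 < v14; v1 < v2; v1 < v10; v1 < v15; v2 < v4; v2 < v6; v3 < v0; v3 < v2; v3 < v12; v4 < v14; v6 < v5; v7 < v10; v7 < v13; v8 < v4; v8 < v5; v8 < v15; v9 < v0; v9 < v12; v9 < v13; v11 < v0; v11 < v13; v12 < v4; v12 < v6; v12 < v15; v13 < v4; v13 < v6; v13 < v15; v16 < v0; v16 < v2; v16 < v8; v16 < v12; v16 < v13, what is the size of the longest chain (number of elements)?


A chain is a totally ordered subset; we count the number of elements in a maximum chain.
Compute, for each element x, the size of the longest chain ending at x:
  v1: 1
  v3: 1
  v7: 1
  v9: 1
  v11: 1
  v16: 1
  ...
A maximum chain: v1 < v2 < v6 < v5
Number of elements in the longest chain: 4
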